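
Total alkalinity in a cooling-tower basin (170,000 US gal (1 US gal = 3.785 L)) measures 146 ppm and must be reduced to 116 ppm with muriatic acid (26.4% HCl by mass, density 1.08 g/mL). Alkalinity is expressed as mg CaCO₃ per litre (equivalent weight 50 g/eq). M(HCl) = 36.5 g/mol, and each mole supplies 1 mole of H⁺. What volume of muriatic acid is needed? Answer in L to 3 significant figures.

Volume: 170,000 US gal × 3.785 L/gal = 643,450 L.
Alkalinity to neutralize: (146 − 116) = 30 mg/L as CaCO₃ × 643,450 L = 19,300 g as CaCO₃.
Equivalents of H⁺ required: 19,300 ÷ 50 g/eq = 386.1 eq = 386.1 mol HCl.
Mass of HCl: 386.1 × 36.5 = 14,090 g.
Mass of 26.4% solution: 14,090 / 0.264 = 53,380 g.
Volume: 53,380 g ÷ 1.08 g/mL = 49,420 mL.

49.4 L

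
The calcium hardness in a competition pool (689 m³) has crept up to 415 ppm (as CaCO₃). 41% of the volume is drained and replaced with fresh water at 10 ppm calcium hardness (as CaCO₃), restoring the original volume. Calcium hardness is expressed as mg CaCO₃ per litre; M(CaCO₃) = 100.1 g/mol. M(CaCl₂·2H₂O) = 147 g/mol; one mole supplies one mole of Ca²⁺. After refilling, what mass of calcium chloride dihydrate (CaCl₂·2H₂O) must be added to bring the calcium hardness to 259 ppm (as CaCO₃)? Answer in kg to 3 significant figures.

10.2 kg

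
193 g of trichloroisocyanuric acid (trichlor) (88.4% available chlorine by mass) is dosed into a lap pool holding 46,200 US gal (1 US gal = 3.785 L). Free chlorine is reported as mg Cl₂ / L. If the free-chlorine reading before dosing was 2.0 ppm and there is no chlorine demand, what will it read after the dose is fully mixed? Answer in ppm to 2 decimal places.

Volume: 46,200 US gal × 3.785 L/gal = 174,867 L.
Available chlorine delivered: 193 g × 0.884 = 170.6 g as Cl₂.
Concentration rise: 170.6 g / 174,867 L = 0.9757 mg/L = 0.98 ppm.
Final FC: 2.0 + 0.98 = 2.98 ppm.

2.98 ppm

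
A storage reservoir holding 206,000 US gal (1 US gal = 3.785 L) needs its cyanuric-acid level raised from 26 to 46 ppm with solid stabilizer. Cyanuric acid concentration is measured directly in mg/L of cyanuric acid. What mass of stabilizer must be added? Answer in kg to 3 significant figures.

15.6 kg

Volume: 206,000 US gal × 3.785 L/gal = 779,710 L.
CYA to add: (46 − 26) = 20 mg/L × 779,710 L = 15,590 g cyanuric acid.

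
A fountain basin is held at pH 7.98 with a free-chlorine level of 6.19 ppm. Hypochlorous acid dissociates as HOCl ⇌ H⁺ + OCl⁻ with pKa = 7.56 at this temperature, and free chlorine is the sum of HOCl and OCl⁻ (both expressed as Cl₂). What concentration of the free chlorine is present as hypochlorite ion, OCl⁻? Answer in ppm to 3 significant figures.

4.48 ppm

[OCl⁻]/[HOCl] = 10^(pH − pKa) = 10^(7.98 − 7.56) = 10^0.42 = 2.63.
Fraction as HOCl = 1 / (1 + 2.63) = 0.2755.
OCl⁻ = (1 − 0.2755) × 6.19 ppm = 4.485 ppm.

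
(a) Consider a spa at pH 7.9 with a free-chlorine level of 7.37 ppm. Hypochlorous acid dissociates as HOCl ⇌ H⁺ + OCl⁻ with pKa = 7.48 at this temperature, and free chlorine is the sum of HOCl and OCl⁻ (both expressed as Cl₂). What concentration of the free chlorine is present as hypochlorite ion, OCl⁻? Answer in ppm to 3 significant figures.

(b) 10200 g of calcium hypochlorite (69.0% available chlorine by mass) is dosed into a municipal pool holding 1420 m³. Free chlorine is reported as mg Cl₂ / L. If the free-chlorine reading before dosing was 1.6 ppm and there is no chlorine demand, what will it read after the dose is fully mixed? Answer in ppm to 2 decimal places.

(a) 5.34 ppm; (b) 6.56 ppm

(a) [OCl⁻]/[HOCl] = 10^(pH − pKa) = 10^(7.9 − 7.48) = 10^0.42 = 2.63.
(a) Fraction as HOCl = 1 / (1 + 2.63) = 0.2755.
(a) OCl⁻ = (1 − 0.2755) × 7.37 ppm = 5.34 ppm.

(b) Volume: 1420 m³ = 1,420,000 L.
(b) Available chlorine delivered: 10,200 g × 0.69 = 7038 g as Cl₂.
(b) Concentration rise: 7038 g / 1,420,000 L = 4.956 mg/L = 4.96 ppm.
(b) Final FC: 1.6 + 4.96 = 6.56 ppm.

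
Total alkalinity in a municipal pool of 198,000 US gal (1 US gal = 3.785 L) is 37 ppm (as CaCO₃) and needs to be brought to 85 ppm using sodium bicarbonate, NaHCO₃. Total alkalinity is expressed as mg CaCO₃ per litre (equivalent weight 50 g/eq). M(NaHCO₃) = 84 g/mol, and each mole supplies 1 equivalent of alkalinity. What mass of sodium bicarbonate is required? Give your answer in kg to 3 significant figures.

Volume: 198,000 US gal × 3.785 L/gal = 749,430 L.
Alkalinity to add: (85 − 37) = 48 mg/L as CaCO₃ × 749,430 L = 35,970 g as CaCO₃.
Equivalents: 35,970 g ÷ 50 g/eq = 719.5 eq.
NaHCO₃ supplies 1 eq per mole → 719.5 mol.
Mass: 719.5 mol × 84 g/mol = 60,430 g.

60.4 kg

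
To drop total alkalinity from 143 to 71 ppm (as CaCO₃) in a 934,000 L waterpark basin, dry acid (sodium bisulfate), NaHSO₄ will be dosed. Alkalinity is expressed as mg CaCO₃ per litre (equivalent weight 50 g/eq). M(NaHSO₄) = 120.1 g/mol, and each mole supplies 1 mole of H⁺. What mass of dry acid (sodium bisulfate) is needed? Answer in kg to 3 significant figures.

162 kg

Alkalinity to neutralize: (143 − 71) = 72 mg/L as CaCO₃ × 934,000 L = 67,250 g as CaCO₃.
Equivalents of H⁺ required: 67,250 ÷ 50 g/eq = 1345 eq = 1345 mol NaHSO₄.
Mass of NaHSO₄: 1345 × 120.1 = 161,500 g.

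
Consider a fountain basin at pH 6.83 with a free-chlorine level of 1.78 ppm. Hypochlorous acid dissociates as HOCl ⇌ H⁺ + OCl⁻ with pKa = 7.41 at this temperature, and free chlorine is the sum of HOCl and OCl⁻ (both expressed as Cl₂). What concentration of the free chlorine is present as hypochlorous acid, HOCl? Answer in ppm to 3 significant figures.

[OCl⁻]/[HOCl] = 10^(pH − pKa) = 10^(6.83 − 7.41) = 10^-0.58 = 0.263.
Fraction as HOCl = 1 / (1 + 0.263) = 0.7917.
HOCl = 0.7917 × 1.78 ppm = 1.409 ppm.

1.41 ppm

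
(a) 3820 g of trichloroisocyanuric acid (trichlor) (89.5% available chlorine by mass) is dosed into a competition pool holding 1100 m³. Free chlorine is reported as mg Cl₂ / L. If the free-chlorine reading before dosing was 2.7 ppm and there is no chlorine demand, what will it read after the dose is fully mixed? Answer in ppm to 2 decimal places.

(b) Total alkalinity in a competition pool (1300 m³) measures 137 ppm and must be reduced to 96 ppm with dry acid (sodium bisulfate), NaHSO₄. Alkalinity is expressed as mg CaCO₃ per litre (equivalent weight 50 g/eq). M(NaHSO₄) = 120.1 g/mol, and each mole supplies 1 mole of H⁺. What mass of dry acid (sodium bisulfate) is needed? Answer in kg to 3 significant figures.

(a) 5.81 ppm; (b) 128 kg

(a) Volume: 1100 m³ = 1,100,000 L.
(a) Available chlorine delivered: 3820 g × 0.895 = 3419 g as Cl₂.
(a) Concentration rise: 3419 g / 1,100,000 L = 3.108 mg/L = 3.11 ppm.
(a) Final FC: 2.7 + 3.11 = 5.81 ppm.

(b) Volume: 1300 m³ = 1,300,000 L.
(b) Alkalinity to neutralize: (137 − 96) = 41 mg/L as CaCO₃ × 1,300,000 L = 53,300 g as CaCO₃.
(b) Equivalents of H⁺ required: 53,300 ÷ 50 g/eq = 1066 eq = 1066 mol NaHSO₄.
(b) Mass of NaHSO₄: 1066 × 120.1 = 128,000 g.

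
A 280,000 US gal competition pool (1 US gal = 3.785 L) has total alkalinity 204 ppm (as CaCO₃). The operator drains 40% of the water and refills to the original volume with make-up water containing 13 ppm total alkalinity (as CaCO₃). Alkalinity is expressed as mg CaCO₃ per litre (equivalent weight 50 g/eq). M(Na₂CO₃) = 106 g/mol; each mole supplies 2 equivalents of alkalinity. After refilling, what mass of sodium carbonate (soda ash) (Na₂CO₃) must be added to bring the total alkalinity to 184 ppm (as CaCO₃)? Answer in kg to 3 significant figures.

63.4 kg

Volume: 280,000 US gal × 3.785 L/gal = 1,059,800 L.
After draining 40% and refilling: 204 × 0.60 + 13 × 0.40 = 127.6 ppm.
Deficit to target: 184 − 127.6 = 56.4 mg/L.
As CaCO₃: 56.4 mg/L × 1,059,800 L = 59,770 g; ÷ 50 g/eq ÷ 2 = 597.7 mol Na₂CO₃.
Mass: 597.7 × 106 = 63,360 g.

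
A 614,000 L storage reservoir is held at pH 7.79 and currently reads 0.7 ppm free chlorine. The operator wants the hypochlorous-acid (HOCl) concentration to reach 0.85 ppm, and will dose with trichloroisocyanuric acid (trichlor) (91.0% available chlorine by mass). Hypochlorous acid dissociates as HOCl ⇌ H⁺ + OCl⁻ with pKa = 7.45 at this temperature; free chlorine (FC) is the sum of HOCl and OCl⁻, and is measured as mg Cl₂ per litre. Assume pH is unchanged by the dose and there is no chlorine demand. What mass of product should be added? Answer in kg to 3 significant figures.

[OCl⁻]/[HOCl] = 10^(pH − pKa) = 10^(7.79 − 7.45) = 2.188; fraction as HOCl = 1/(1 + 2.188) = 0.3137.
Free chlorine required for 0.85 ppm HOCl: 0.85 / 0.3137 = 2.71 ppm.
FC to add: 2.71 − 0.7 = 2.01 mg/L as Cl₂.
Cl₂ equivalent: 2.01 mg/L × 614,000 L = 1234 g.
Product at 91.0% available Cl: 1234 / 0.91 = 1356 g.

1.36 kg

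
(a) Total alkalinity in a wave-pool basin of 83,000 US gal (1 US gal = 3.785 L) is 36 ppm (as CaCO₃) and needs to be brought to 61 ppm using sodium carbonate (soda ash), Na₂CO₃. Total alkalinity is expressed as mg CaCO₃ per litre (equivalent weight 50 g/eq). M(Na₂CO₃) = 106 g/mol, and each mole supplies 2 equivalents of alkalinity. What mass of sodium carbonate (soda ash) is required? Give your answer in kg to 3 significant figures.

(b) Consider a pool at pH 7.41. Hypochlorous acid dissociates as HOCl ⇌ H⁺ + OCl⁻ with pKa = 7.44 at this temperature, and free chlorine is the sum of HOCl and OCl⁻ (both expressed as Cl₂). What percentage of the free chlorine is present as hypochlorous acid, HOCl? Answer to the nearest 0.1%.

(a) Volume: 83,000 US gal × 3.785 L/gal = 314,155 L.
(a) Alkalinity to add: (61 − 36) = 25 mg/L as CaCO₃ × 314,155 L = 7854 g as CaCO₃.
(a) Equivalents: 7854 g ÷ 50 g/eq = 157.1 eq.
(a) Each mole of Na₂CO₃ supplies 2 eq, so 157.1 / 2 = 78.54 mol.
(a) Mass: 78.54 mol × 106 g/mol = 8325 g.

(b) [OCl⁻]/[HOCl] = 10^(pH − pKa) = 10^(7.41 − 7.44) = 10^-0.03 = 0.9333.
(b) Fraction as HOCl = 1 / (1 + 0.9333) = 0.5173.

(a) 8.33 kg; (b) 51.7%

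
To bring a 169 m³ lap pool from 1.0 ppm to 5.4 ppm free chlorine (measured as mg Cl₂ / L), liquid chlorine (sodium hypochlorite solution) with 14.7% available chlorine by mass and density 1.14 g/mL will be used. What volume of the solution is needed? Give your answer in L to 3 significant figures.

Volume: 169 m³ = 169,000 L.
Chlorine deficit: 5.4 − 1.0 = 4.4 ppm = 4.4 mg/L as Cl₂.
Cl₂ equivalent needed: 4.4 mg/L × 169,000 L = 743,600 mg = 743.6 g.
Product at 14.7% available chlorine: 743.6 / 0.147 = 5059 g.
Volume at density 1.14 g/mL: 5059 g ÷ 1.14 g/mL = 4437 mL.

4.44 L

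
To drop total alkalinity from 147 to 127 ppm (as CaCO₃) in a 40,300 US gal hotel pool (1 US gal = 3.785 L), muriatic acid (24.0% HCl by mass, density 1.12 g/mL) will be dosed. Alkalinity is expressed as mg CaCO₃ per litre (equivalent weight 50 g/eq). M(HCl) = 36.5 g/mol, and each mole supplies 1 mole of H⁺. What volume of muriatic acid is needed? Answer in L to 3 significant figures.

Volume: 40,300 US gal × 3.785 L/gal = 152,536 L.
Alkalinity to neutralize: (147 − 127) = 20 mg/L as CaCO₃ × 152,536 L = 3051 g as CaCO₃.
Equivalents of H⁺ required: 3051 ÷ 50 g/eq = 61.01 eq = 61.01 mol HCl.
Mass of HCl: 61.01 × 36.5 = 2227 g.
Mass of 24.0% solution: 2227 / 0.24 = 9279 g.
Volume: 9279 g ÷ 1.12 g/mL = 8285 mL.

8.29 L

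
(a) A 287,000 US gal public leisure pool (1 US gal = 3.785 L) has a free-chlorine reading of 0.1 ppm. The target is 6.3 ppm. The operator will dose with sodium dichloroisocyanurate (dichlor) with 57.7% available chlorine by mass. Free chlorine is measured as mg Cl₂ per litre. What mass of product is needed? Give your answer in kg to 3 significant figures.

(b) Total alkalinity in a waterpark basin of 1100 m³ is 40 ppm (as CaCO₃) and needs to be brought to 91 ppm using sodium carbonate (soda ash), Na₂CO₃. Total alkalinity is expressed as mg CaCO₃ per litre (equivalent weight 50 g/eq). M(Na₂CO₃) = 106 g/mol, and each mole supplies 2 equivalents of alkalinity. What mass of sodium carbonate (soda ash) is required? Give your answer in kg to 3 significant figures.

(a) 11.7 kg; (b) 59.5 kg

(a) Volume: 287,000 US gal × 3.785 L/gal = 1,086,295 L.
(a) Chlorine deficit: 6.3 − 0.1 = 6.2 ppm = 6.2 mg/L as Cl₂.
(a) Cl₂ equivalent needed: 6.2 mg/L × 1,086,295 L = 6,735,000 mg = 6735 g.
(a) Product at 57.7% available chlorine: 6735 / 0.577 = 11,670 g.

(b) Volume: 1100 m³ = 1,100,000 L.
(b) Alkalinity to add: (91 − 40) = 51 mg/L as CaCO₃ × 1,100,000 L = 56,100 g as CaCO₃.
(b) Equivalents: 56,100 g ÷ 50 g/eq = 1122 eq.
(b) Each mole of Na₂CO₃ supplies 2 eq, so 1122 / 2 = 561 mol.
(b) Mass: 561 mol × 106 g/mol = 59,470 g.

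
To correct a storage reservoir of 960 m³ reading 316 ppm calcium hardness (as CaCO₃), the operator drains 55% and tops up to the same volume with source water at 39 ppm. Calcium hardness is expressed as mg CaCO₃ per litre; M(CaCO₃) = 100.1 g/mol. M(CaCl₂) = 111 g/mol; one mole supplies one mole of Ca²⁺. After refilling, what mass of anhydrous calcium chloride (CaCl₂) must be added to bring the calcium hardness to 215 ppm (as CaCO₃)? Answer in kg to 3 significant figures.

54.7 kg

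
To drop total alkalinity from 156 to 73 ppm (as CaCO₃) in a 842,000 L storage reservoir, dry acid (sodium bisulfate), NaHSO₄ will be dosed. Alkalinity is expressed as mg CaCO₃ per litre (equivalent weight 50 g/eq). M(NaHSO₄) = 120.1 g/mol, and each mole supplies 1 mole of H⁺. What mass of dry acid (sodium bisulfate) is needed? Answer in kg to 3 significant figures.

168 kg

Alkalinity to neutralize: (156 − 73) = 83 mg/L as CaCO₃ × 842,000 L = 69,890 g as CaCO₃.
Equivalents of H⁺ required: 69,890 ÷ 50 g/eq = 1398 eq = 1398 mol NaHSO₄.
Mass of NaHSO₄: 1398 × 120.1 = 167,900 g.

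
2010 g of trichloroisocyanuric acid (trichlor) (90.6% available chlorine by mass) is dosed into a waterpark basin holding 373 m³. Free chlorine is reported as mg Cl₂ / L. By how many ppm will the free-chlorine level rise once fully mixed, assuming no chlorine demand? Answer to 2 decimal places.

Volume: 373 m³ = 373,000 L.
Available chlorine delivered: 2010 g × 0.906 = 1821 g as Cl₂.
Concentration rise: 1821 g / 373,000 L = 4.882 mg/L = 4.88 ppm.

4.88 ppm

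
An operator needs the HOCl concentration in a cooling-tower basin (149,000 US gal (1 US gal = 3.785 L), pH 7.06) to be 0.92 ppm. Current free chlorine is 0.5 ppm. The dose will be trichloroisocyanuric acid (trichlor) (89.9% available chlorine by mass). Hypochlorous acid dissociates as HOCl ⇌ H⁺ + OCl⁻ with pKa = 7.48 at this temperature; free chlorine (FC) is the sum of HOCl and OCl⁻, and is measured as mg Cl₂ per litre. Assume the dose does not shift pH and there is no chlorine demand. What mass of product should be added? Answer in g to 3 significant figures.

483 g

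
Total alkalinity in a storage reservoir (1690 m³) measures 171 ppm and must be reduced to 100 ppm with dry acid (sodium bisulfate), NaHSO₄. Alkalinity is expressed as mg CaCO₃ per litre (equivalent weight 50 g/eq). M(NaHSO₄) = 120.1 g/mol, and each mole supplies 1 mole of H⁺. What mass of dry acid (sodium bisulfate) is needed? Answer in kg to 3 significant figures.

Volume: 1690 m³ = 1,690,000 L.
Alkalinity to neutralize: (171 − 100) = 71 mg/L as CaCO₃ × 1,690,000 L = 120,000 g as CaCO₃.
Equivalents of H⁺ required: 120,000 ÷ 50 g/eq = 2400 eq = 2400 mol NaHSO₄.
Mass of NaHSO₄: 2400 × 120.1 = 288,200 g.

288 kg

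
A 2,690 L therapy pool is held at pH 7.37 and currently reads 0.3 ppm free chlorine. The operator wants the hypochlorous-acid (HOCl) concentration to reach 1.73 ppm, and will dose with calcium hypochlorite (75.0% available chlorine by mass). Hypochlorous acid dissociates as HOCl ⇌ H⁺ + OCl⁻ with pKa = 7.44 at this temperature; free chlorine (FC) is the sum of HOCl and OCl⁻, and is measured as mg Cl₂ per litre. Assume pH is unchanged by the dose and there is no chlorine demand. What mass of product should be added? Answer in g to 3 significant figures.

10.4 g

[OCl⁻]/[HOCl] = 10^(pH − pKa) = 10^(7.37 − 7.44) = 0.8511; fraction as HOCl = 1/(1 + 0.8511) = 0.5402.
Free chlorine required for 1.73 ppm HOCl: 1.73 / 0.5402 = 3.202 ppm.
FC to add: 3.202 − 0.3 = 2.902 mg/L as Cl₂.
Cl₂ equivalent: 2.902 mg/L × 2,690 L = 7.808 g.
Product at 75.0% available Cl: 7.808 / 0.75 = 10.41 g.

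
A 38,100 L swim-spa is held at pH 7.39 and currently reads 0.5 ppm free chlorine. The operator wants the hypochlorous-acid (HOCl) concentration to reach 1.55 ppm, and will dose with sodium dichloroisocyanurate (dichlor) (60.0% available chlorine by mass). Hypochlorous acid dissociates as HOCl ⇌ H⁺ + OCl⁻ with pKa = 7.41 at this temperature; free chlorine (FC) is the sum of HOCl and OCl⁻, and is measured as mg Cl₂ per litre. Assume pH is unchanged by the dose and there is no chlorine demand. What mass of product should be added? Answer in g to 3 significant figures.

161 g

[OCl⁻]/[HOCl] = 10^(pH − pKa) = 10^(7.39 − 7.41) = 0.955; fraction as HOCl = 1/(1 + 0.955) = 0.5115.
Free chlorine required for 1.55 ppm HOCl: 1.55 / 0.5115 = 3.03 ppm.
FC to add: 3.03 − 0.5 = 2.53 mg/L as Cl₂.
Cl₂ equivalent: 2.53 mg/L × 38,100 L = 96.4 g.
Product at 60.0% available Cl: 96.4 / 0.6 = 160.7 g.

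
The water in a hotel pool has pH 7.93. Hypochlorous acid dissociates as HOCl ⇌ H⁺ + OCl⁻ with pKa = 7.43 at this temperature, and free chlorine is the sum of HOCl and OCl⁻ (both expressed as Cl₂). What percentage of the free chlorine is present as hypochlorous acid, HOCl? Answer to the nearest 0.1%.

24.0%

[OCl⁻]/[HOCl] = 10^(pH − pKa) = 10^(7.93 − 7.43) = 10^0.50 = 3.162.
Fraction as HOCl = 1 / (1 + 3.162) = 0.2403.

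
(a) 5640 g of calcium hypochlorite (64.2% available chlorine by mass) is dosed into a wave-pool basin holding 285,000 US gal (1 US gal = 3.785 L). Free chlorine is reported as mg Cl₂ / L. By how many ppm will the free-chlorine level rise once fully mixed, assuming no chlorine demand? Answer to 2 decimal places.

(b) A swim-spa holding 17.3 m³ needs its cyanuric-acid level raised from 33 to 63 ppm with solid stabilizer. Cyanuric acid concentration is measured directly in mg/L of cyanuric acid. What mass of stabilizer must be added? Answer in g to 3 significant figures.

(a) Volume: 285,000 US gal × 3.785 L/gal = 1,078,725 L.
(a) Available chlorine delivered: 5640 g × 0.642 = 3621 g as Cl₂.
(a) Concentration rise: 3621 g / 1,078,725 L = 3.357 mg/L = 3.36 ppm.

(b) Volume: 17.3 m³ = 17,300 L.
(b) CYA to add: (63 − 33) = 30 mg/L × 17,300 L = 519 g cyanuric acid.

(a) 3.36 ppm; (b) 519 g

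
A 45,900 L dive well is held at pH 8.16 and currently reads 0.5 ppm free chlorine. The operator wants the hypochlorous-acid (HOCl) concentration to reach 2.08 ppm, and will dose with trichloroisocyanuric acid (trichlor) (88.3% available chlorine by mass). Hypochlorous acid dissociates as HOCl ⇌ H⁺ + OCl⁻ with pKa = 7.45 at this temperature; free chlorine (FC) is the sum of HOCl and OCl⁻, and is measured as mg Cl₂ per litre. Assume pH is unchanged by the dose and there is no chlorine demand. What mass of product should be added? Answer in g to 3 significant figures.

[OCl⁻]/[HOCl] = 10^(pH − pKa) = 10^(8.16 − 7.45) = 5.129; fraction as HOCl = 1/(1 + 5.129) = 0.1632.
Free chlorine required for 2.08 ppm HOCl: 2.08 / 0.1632 = 12.75 ppm.
FC to add: 12.75 − 0.5 = 12.25 mg/L as Cl₂.
Cl₂ equivalent: 12.25 mg/L × 45,900 L = 562.2 g.
Product at 88.3% available Cl: 562.2 / 0.883 = 636.6 g.

637 g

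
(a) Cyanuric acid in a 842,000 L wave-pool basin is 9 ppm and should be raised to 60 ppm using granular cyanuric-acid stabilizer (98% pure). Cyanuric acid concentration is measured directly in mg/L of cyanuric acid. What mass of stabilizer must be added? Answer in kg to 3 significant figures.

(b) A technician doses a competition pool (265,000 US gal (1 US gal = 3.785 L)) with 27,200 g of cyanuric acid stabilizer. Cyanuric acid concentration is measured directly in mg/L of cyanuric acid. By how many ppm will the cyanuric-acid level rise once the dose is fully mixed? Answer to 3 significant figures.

(a) CYA to add: (60 − 9) = 51 mg/L × 842,000 L = 42,940 g cyanuric acid.
(a) At 98% purity: 42,940 / 0.98 = 43,820 g product.

(b) Volume: 265,000 US gal × 3.785 L/gal = 1,003,025 L.
(b) Rise: 27,200 g / 1,003,025 L × 1000 = 27.12 mg/L.

(a) 43.8 kg; (b) 27.1 ppm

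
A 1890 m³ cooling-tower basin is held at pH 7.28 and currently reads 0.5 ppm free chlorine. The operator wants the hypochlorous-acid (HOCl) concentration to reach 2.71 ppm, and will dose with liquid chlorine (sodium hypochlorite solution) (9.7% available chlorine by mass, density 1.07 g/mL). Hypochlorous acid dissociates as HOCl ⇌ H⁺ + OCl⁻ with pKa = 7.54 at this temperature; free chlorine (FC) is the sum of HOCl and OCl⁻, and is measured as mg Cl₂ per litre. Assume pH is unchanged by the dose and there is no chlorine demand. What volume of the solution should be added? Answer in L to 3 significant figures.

67.4 L

Volume: 1890 m³ = 1,890,000 L.
[OCl⁻]/[HOCl] = 10^(pH − pKa) = 10^(7.28 − 7.54) = 0.5495; fraction as HOCl = 1/(1 + 0.5495) = 0.6454.
Free chlorine required for 2.71 ppm HOCl: 2.71 / 0.6454 = 4.199 ppm.
FC to add: 4.199 − 0.5 = 3.699 mg/L as Cl₂.
Cl₂ equivalent: 3.699 mg/L × 1,890,000 L = 6992 g.
Product at 9.7% available Cl: 6992 / 0.097 = 72,080 g.
Volume: 72,080 g ÷ 1.07 g/mL = 67,360 mL.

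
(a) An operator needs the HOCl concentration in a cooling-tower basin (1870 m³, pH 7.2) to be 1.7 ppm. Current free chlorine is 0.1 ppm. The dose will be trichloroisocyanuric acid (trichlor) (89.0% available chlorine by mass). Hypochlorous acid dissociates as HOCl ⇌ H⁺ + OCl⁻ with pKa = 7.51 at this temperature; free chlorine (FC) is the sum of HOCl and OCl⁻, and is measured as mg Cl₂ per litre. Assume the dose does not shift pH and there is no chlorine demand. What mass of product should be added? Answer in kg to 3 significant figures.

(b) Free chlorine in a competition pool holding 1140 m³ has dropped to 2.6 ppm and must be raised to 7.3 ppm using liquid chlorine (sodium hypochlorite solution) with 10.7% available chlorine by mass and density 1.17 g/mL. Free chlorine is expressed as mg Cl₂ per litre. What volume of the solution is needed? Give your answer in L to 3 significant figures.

(a) 5.11 kg; (b) 42.8 L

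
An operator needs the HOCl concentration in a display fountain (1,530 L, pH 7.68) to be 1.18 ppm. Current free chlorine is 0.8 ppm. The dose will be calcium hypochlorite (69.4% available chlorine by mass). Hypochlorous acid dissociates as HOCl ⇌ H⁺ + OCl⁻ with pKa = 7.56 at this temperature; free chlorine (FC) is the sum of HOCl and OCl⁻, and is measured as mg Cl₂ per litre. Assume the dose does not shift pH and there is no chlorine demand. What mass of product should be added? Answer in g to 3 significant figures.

[OCl⁻]/[HOCl] = 10^(pH − pKa) = 10^(7.68 − 7.56) = 1.318; fraction as HOCl = 1/(1 + 1.318) = 0.4314.
Free chlorine required for 1.18 ppm HOCl: 1.18 / 0.4314 = 2.736 ppm.
FC to add: 2.736 − 0.8 = 1.936 mg/L as Cl₂.
Cl₂ equivalent: 1.936 mg/L × 1,530 L = 2.961 g.
Product at 69.4% available Cl: 2.961 / 0.694 = 4.267 g.

4.27 g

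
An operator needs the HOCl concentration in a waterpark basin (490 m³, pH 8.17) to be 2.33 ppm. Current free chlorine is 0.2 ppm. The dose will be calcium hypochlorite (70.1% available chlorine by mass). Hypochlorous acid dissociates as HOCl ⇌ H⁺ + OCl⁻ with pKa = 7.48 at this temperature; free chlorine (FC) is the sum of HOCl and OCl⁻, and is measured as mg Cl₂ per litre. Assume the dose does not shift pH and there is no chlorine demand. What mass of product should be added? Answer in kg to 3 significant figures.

Volume: 490 m³ = 490,000 L.
[OCl⁻]/[HOCl] = 10^(pH − pKa) = 10^(8.17 − 7.48) = 4.898; fraction as HOCl = 1/(1 + 4.898) = 0.1696.
Free chlorine required for 2.33 ppm HOCl: 2.33 / 0.1696 = 13.74 ppm.
FC to add: 13.74 − 0.2 = 13.54 mg/L as Cl₂.
Cl₂ equivalent: 13.54 mg/L × 490,000 L = 6636 g.
Product at 70.1% available Cl: 6636 / 0.701 = 9466 g.

9.47 kg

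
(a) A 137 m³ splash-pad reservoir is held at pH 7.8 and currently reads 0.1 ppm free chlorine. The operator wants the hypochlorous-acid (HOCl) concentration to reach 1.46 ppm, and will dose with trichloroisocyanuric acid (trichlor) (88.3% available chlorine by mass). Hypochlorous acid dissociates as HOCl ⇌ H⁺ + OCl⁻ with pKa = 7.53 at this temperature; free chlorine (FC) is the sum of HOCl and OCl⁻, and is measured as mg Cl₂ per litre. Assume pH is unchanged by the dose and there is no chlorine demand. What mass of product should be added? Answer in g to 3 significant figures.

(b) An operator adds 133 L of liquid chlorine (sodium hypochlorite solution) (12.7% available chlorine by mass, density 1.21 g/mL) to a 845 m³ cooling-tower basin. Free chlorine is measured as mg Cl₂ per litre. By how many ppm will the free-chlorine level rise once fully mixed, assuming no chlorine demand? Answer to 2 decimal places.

(a) Volume: 137 m³ = 137,000 L.
(a) [OCl⁻]/[HOCl] = 10^(pH − pKa) = 10^(7.8 − 7.53) = 1.862; fraction as HOCl = 1/(1 + 1.862) = 0.3494.
(a) Free chlorine required for 1.46 ppm HOCl: 1.46 / 0.3494 = 4.179 ppm.
(a) FC to add: 4.179 − 0.1 = 4.079 mg/L as Cl₂.
(a) Cl₂ equivalent: 4.079 mg/L × 137,000 L = 558.8 g.
(a) Product at 88.3% available Cl: 558.8 / 0.883 = 632.8 g.

(b) Volume: 845 m³ = 845,000 L.
(b) Mass of solution: 133 L × 1000 mL/L × 1.21 g/mL = 160,900 g.
(b) Available chlorine delivered: 160,900 g × 0.127 = 20,440 g as Cl₂.
(b) Concentration rise: 20,440 g / 845,000 L = 24.19 mg/L = 24.19 ppm.

(a) 633 g; (b) 24.19 ppm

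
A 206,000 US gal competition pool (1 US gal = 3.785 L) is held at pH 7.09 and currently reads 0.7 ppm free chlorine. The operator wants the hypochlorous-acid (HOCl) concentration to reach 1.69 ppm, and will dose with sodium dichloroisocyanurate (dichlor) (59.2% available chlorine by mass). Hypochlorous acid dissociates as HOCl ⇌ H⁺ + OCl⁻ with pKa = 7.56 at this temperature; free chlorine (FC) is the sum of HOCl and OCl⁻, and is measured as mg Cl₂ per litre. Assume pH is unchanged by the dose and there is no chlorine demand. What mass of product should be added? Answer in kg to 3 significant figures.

2.06 kg

Volume: 206,000 US gal × 3.785 L/gal = 779,710 L.
[OCl⁻]/[HOCl] = 10^(pH − pKa) = 10^(7.09 − 7.56) = 0.3388; fraction as HOCl = 1/(1 + 0.3388) = 0.7469.
Free chlorine required for 1.69 ppm HOCl: 1.69 / 0.7469 = 2.263 ppm.
FC to add: 2.263 − 0.7 = 1.563 mg/L as Cl₂.
Cl₂ equivalent: 1.563 mg/L × 779,710 L = 1218 g.
Product at 59.2% available Cl: 1218 / 0.592 = 2058 g.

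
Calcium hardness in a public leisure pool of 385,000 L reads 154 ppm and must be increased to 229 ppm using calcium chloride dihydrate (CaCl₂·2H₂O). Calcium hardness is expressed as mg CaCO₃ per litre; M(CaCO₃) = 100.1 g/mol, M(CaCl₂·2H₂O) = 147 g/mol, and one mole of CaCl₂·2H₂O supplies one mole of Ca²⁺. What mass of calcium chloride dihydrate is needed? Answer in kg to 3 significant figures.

42.4 kg

Hardness to add: (229 − 154) = 75 mg/L as CaCO₃ × 385,000 L = 28,880 g as CaCO₃.
Moles of Ca²⁺ (1 mol Ca²⁺ ≡ 1 mol CaCO₃): 28,880 / 100.1 g/mol = 288.5 mol.
Mass of CaCl₂·2H₂O: 288.5 × 147 = 42,400 g.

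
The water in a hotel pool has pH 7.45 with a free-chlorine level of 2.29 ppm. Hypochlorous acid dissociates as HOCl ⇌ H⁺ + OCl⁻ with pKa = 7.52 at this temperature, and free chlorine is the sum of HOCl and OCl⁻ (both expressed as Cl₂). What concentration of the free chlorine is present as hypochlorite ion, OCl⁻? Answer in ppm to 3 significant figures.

1.05 ppm

[OCl⁻]/[HOCl] = 10^(pH − pKa) = 10^(7.45 − 7.52) = 10^-0.07 = 0.8511.
Fraction as HOCl = 1 / (1 + 0.8511) = 0.5402.
OCl⁻ = (1 − 0.5402) × 2.29 ppm = 1.053 ppm.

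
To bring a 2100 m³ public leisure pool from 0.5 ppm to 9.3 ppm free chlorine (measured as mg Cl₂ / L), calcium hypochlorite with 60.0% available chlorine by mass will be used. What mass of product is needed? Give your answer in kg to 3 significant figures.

30.8 kg

Volume: 2100 m³ = 2,100,000 L.
Chlorine deficit: 9.3 − 0.5 = 8.8 ppm = 8.8 mg/L as Cl₂.
Cl₂ equivalent needed: 8.8 mg/L × 2,100,000 L = 18,480,000 mg = 18,480 g.
Product at 60.0% available chlorine: 18,480 / 0.6 = 30,800 g.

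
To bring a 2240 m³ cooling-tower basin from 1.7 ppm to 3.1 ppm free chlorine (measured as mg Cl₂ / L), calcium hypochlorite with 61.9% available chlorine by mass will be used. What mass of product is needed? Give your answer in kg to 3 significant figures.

Volume: 2240 m³ = 2,240,000 L.
Chlorine deficit: 3.1 − 1.7 = 1.4 ppm = 1.4 mg/L as Cl₂.
Cl₂ equivalent needed: 1.4 mg/L × 2,240,000 L = 3,136,000 mg = 3136 g.
Product at 61.9% available chlorine: 3136 / 0.619 = 5066 g.

5.07 kg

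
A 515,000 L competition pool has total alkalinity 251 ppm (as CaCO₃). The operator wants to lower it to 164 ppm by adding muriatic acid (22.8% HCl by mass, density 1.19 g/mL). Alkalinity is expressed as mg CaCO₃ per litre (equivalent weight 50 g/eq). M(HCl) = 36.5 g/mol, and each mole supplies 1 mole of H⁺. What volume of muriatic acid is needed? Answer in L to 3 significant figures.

121 L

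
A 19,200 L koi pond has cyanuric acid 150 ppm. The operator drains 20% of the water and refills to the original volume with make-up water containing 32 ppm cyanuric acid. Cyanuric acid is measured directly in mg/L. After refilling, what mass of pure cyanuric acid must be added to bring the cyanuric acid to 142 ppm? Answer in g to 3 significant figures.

300 g

After draining 20% and refilling: 150 × 0.80 + 32 × 0.20 = 126.4 ppm.
Deficit to target: 142 − 126.4 = 15.6 mg/L.
Mass: 15.6 mg/L × 19,200 L = 299.5 g cyanuric acid.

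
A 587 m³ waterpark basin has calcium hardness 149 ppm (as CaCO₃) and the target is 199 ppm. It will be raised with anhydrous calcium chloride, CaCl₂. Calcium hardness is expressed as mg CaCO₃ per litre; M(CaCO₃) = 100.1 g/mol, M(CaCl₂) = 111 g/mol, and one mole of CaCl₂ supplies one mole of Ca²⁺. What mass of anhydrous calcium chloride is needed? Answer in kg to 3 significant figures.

Volume: 587 m³ = 587,000 L.
Hardness to add: (199 − 149) = 50 mg/L as CaCO₃ × 587,000 L = 29,350 g as CaCO₃.
Moles of Ca²⁺ (1 mol Ca²⁺ ≡ 1 mol CaCO₃): 29,350 / 100.1 g/mol = 293.2 mol.
Mass of CaCl₂: 293.2 × 111 = 32,550 g.

32.5 kg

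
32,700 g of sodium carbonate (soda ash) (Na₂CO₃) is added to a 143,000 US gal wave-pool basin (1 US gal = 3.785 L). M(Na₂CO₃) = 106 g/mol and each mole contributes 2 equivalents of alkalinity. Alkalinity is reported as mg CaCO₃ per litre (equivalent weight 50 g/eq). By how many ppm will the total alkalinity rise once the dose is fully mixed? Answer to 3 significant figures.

Volume: 143,000 US gal × 3.785 L/gal = 541,255 L.
Moles of Na₂CO₃: 32,700 g ÷ 106 g/mol = 308.5 mol → 617 eq of alkalinity.
As CaCO₃: 617 eq × 50 g/eq = 30,850 g.
Rise: 30,850 g / 541,255 L × 1000 = 57 mg/L.

57.0 ppm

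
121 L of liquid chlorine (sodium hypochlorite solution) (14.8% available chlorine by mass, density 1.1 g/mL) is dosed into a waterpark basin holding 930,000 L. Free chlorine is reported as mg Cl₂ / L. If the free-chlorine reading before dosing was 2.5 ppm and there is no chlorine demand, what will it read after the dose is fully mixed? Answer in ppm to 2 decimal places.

Mass of solution: 121 L × 1000 mL/L × 1.1 g/mL = 133,100 g.
Available chlorine delivered: 133,100 g × 0.148 = 19,700 g as Cl₂.
Concentration rise: 19,700 g / 930,000 L = 21.18 mg/L = 21.18 ppm.
Final FC: 2.5 + 21.18 = 23.68 ppm.

23.68 ppm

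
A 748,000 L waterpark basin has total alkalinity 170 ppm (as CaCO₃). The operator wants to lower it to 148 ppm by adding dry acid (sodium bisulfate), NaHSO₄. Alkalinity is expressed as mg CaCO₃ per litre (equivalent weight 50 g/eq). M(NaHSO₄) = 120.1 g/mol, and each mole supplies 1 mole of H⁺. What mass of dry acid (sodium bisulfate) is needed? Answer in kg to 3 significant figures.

39.5 kg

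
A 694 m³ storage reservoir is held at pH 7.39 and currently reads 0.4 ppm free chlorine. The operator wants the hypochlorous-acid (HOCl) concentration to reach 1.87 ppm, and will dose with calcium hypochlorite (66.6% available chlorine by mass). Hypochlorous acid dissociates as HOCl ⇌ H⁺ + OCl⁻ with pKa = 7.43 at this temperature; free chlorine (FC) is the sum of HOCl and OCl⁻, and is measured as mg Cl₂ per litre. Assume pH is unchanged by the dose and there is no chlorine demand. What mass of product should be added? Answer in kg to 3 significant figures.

Volume: 694 m³ = 694,000 L.
[OCl⁻]/[HOCl] = 10^(pH − pKa) = 10^(7.39 − 7.43) = 0.912; fraction as HOCl = 1/(1 + 0.912) = 0.523.
Free chlorine required for 1.87 ppm HOCl: 1.87 / 0.523 = 3.575 ppm.
FC to add: 3.575 − 0.4 = 3.175 mg/L as Cl₂.
Cl₂ equivalent: 3.175 mg/L × 694,000 L = 2204 g.
Product at 66.6% available Cl: 2204 / 0.666 = 3309 g.

3.31 kg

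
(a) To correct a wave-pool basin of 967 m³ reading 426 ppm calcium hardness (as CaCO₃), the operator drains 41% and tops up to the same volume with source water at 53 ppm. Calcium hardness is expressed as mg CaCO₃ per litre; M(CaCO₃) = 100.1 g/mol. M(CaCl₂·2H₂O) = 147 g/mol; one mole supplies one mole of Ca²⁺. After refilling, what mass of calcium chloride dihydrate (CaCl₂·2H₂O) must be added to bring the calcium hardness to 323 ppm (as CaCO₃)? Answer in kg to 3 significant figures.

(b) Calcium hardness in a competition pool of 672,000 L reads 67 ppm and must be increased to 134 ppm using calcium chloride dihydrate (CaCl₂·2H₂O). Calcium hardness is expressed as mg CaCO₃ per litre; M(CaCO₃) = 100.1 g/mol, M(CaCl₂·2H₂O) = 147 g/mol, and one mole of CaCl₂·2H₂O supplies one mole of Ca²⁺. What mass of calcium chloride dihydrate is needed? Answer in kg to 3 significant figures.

(a) Volume: 967 m³ = 967,000 L.
(a) After draining 41% and refilling: 426 × 0.59 + 53 × 0.41 = 273.07 ppm.
(a) Deficit to target: 323 − 273.07 = 49.93 mg/L.
(a) As CaCO₃: 49.93 mg/L × 967,000 L = 48,280 g; ÷ 100.1 = 482.3 mol Ca²⁺.
(a) Mass: 482.3 × 147 = 70,900 g.

(b) Hardness to add: (134 − 67) = 67 mg/L as CaCO₃ × 672,000 L = 45,020 g as CaCO₃.
(b) Moles of Ca²⁺ (1 mol Ca²⁺ ≡ 1 mol CaCO₃): 45,020 / 100.1 g/mol = 449.8 mol.
(b) Mass of CaCl₂·2H₂O: 449.8 × 147 = 66,120 g.

(a) 70.9 kg; (b) 66.1 kg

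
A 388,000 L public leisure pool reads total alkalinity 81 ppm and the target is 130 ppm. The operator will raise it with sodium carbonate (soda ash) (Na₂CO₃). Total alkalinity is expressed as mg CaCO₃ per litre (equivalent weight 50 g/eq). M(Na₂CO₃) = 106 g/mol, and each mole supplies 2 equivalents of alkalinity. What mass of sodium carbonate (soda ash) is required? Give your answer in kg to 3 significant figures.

Alkalinity to add: (130 − 81) = 49 mg/L as CaCO₃ × 388,000 L = 19,010 g as CaCO₃.
Equivalents: 19,010 g ÷ 50 g/eq = 380.2 eq.
Each mole of Na₂CO₃ supplies 2 eq, so 380.2 / 2 = 190.1 mol.
Mass: 190.1 mol × 106 g/mol = 20,150 g.

20.2 kg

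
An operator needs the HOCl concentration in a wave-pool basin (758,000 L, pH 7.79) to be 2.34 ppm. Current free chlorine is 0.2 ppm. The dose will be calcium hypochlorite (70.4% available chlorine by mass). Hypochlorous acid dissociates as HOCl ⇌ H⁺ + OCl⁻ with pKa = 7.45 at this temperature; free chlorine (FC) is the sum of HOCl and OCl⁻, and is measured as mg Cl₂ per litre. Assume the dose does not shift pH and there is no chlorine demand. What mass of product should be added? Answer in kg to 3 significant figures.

[OCl⁻]/[HOCl] = 10^(pH − pKa) = 10^(7.79 − 7.45) = 2.188; fraction as HOCl = 1/(1 + 2.188) = 0.3137.
Free chlorine required for 2.34 ppm HOCl: 2.34 / 0.3137 = 7.459 ppm.
FC to add: 7.459 − 0.2 = 7.259 mg/L as Cl₂.
Cl₂ equivalent: 7.259 mg/L × 758,000 L = 5503 g.
Product at 70.4% available Cl: 5503 / 0.704 = 7816 g.

7.82 kg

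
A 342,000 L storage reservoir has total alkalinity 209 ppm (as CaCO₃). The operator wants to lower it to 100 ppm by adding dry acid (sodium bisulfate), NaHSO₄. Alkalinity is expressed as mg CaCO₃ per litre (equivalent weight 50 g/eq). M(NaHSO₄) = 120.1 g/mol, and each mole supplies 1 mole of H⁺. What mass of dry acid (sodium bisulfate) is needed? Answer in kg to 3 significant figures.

89.5 kg

Alkalinity to neutralize: (209 − 100) = 109 mg/L as CaCO₃ × 342,000 L = 37,280 g as CaCO₃.
Equivalents of H⁺ required: 37,280 ÷ 50 g/eq = 745.6 eq = 745.6 mol NaHSO₄.
Mass of NaHSO₄: 745.6 × 120.1 = 89,540 g.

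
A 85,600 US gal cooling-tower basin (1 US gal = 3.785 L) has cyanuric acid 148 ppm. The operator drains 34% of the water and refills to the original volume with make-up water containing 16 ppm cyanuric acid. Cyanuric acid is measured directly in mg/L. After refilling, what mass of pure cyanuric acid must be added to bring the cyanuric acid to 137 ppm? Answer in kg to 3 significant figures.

11.0 kg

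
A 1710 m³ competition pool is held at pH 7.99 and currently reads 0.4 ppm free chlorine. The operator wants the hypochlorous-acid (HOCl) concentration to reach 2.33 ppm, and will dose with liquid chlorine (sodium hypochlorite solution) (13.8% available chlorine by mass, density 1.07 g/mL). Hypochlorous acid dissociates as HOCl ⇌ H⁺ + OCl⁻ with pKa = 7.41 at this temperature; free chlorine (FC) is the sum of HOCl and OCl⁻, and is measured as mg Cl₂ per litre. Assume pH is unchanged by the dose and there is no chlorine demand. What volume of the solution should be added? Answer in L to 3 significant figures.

Volume: 1710 m³ = 1,710,000 L.
[OCl⁻]/[HOCl] = 10^(pH − pKa) = 10^(7.99 − 7.41) = 3.802; fraction as HOCl = 1/(1 + 3.802) = 0.2083.
Free chlorine required for 2.33 ppm HOCl: 2.33 / 0.2083 = 11.19 ppm.
FC to add: 11.19 − 0.4 = 10.79 mg/L as Cl₂.
Cl₂ equivalent: 10.79 mg/L × 1,710,000 L = 18,450 g.
Product at 13.8% available Cl: 18,450 / 0.138 = 133,700 g.
Volume: 133,700 g ÷ 1.07 g/mL = 124,900 mL.

125 L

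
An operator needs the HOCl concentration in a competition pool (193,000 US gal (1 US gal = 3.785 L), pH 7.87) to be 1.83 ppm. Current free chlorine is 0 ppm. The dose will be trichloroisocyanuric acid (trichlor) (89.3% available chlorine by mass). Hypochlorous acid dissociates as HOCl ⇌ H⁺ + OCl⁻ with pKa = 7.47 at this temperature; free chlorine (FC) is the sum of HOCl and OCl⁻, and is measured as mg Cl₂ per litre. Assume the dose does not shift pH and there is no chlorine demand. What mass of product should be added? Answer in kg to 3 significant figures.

5.26 kg

Volume: 193,000 US gal × 3.785 L/gal = 730,505 L.
[OCl⁻]/[HOCl] = 10^(pH − pKa) = 10^(7.87 − 7.47) = 2.512; fraction as HOCl = 1/(1 + 2.512) = 0.2847.
Free chlorine required for 1.83 ppm HOCl: 1.83 / 0.2847 = 6.427 ppm.
FC to add: 6.427 − 0 = 6.427 mg/L as Cl₂.
Cl₂ equivalent: 6.427 mg/L × 730,505 L = 4695 g.
Product at 89.3% available Cl: 4695 / 0.893 = 5257 g.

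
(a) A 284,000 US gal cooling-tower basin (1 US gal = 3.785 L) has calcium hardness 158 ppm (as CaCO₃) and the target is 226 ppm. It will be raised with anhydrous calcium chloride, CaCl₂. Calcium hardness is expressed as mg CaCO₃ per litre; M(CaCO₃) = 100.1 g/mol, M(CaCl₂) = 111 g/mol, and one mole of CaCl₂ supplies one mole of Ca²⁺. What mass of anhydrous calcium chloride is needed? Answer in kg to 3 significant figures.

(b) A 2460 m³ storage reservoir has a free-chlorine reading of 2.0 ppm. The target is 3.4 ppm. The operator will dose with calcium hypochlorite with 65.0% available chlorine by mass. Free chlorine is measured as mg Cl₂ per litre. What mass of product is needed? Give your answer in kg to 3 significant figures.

(a) 81.1 kg; (b) 5.30 kg

(a) Volume: 284,000 US gal × 3.785 L/gal = 1,074,940 L.
(a) Hardness to add: (226 − 158) = 68 mg/L as CaCO₃ × 1,074,940 L = 73,100 g as CaCO₃.
(a) Moles of Ca²⁺ (1 mol Ca²⁺ ≡ 1 mol CaCO₃): 73,100 / 100.1 g/mol = 730.2 mol.
(a) Mass of CaCl₂: 730.2 × 111 = 81,060 g.

(b) Volume: 2460 m³ = 2,460,000 L.
(b) Chlorine deficit: 3.4 − 2.0 = 1.4 ppm = 1.4 mg/L as Cl₂.
(b) Cl₂ equivalent needed: 1.4 mg/L × 2,460,000 L = 3,444,000 mg = 3444 g.
(b) Product at 65.0% available chlorine: 3444 / 0.65 = 5298 g.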